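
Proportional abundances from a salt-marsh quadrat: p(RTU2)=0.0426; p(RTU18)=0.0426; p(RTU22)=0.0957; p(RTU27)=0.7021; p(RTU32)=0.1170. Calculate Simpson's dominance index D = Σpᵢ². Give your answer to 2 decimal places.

0.52

D = 0.0426² + 0.0426² + 0.0957² + 0.7021² + 0.117² = 0.0018 + 0.0018 + 0.0092 + 0.4929 + 0.0137 = 0.5194 (working shown to 4 dp, full precision carried).
To 2 decimal places, D = 0.52.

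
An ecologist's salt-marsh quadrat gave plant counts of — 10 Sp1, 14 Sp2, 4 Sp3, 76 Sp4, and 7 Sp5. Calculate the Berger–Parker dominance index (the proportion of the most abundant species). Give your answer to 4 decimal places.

0.6847

Total N = 10+14+4+76+7 = 111, so the proportions are 0.09009, 0.126126, 0.036036, 0.684685, 0.063063 (working shown to 6 dp, full precision carried).
The largest proportion is 0.684685, i.e. d = 0.6847 to 4 decimal places.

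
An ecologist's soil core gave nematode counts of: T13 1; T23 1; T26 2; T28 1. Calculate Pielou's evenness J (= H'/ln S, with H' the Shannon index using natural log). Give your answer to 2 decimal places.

0.96

Total N = 1+1+2+1 = 5, so the proportions are 0.2, 0.2, 0.4, 0.2 (working shown to 4 dp, full precision carried).
H' = −Σ pᵢ ln pᵢ = −((-0.3219) + (-0.3219) + (-0.3665) + (-0.3219)) = 1.3322.
With S = 4 species, ln S = 1.3863, so J = 1.3322/1.3863 = 0.9610, i.e. 0.96 to 2 decimal places.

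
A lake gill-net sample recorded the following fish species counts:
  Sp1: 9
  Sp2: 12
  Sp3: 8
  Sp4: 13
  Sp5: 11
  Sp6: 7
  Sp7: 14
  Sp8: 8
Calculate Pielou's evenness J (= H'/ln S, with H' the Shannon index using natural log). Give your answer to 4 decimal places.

0.9864

Total N = 9+12+8+13+11+7+14+8 = 82, so the proportions are 0.109756, 0.146341, 0.097561, 0.158537, 0.134146, 0.085366, 0.170732, 0.097561 (working shown to 6 dp, full precision carried).
H' = −Σ pᵢ ln pᵢ = −((-0.242506) + (-0.281241) + (-0.227051) + (-0.291988) + (-0.269476) + (-0.210069) + (-0.301796) + (-0.227051)) = 2.051179.
With S = 8 species, ln S = 2.079442, so J = 2.051179/2.079442 = 0.986408, i.e. 0.9864 to 4 decimal places.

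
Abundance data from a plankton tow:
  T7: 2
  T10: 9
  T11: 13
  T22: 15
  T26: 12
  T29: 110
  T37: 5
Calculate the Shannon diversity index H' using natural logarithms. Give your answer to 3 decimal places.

Total N = 2+9+13+15+12+110+5 = 166, so the proportions are 0.01205, 0.05422, 0.07831, 0.09036, 0.07229, 0.66265, 0.03012 (working shown to 5 dp, full precision carried).
Each pᵢ ln pᵢ term: 0.01205×(-4.41884)=-0.05324, 0.05422×(-2.91476)=-0.15803, 0.07831×(-2.54704)=-0.19947, 0.09036×(-2.40394)=-0.21722, 0.07229×(-2.62708)=-0.18991, 0.66265×(-0.41151)=-0.27269, 0.03012×(-3.50255)=-0.10550.
Sum = -1.19605, so H' = 1.196.

1.196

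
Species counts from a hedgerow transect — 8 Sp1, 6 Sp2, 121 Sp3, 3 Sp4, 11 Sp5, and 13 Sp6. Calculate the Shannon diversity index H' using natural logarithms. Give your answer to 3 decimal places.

Total N = 8+6+121+3+11+13 = 162, so the proportions are 0.04938, 0.03704, 0.74691, 0.01852, 0.0679, 0.08025 (working shown to 5 dp, full precision carried).
Each pᵢ ln pᵢ term: 0.04938×(-3.00815)=-0.14855, 0.03704×(-3.29584)=-0.12207, 0.74691×(-0.29181)=-0.21795, 0.01852×(-3.98898)=-0.07387, 0.0679×(-2.68970)=-0.18263, 0.08025×(-2.52265)=-0.20243.
Sum = -0.94751, so H' = 0.948.

0.948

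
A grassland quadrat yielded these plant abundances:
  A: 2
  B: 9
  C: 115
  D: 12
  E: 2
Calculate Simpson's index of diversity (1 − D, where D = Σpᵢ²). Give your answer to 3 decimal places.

Total N = 2+9+115+12+2 = 140, so the proportions are 0.01429, 0.06429, 0.82143, 0.08571, 0.01429 (working shown to 5 dp, full precision carried).
D = 0.01429² + 0.06429² + 0.82143² + 0.08571² + 0.01429² = 0.00020 + 0.00413 + 0.67474 + 0.00735 + 0.00020 = 0.68663.
So 1 − D = 0.31337, i.e. 0.313 to 3 decimal places.

0.313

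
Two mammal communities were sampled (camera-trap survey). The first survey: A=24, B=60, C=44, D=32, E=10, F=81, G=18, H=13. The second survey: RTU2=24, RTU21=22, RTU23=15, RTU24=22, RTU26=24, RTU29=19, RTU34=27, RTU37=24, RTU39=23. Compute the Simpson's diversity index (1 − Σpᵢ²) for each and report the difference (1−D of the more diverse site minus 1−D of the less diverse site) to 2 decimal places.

The first survey: N=282, proportions 0.0851, 0.2128, 0.156, 0.1135, 0.0355, 0.2872, 0.0638, 0.0461, giving 1−D = 0.8203 (working shown to 4 dp, full precision carried).
The second survey: N=200, proportions 0.12, 0.11, 0.075, 0.11, 0.12, 0.095, 0.135, 0.12, 0.115, giving 1−D = 0.8865.
Difference = |0.8203 − 0.8865| = 0.0662, i.e. 0.07 to 2 decimal places.

0.07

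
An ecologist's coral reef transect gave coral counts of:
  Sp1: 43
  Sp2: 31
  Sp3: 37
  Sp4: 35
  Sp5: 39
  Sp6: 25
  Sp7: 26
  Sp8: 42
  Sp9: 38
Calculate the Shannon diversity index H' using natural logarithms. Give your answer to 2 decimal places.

Total N = 43+31+37+35+39+25+26+42+38 = 316, so the proportions are 0.1361, 0.0981, 0.1171, 0.1108, 0.1234, 0.0791, 0.0823, 0.1329, 0.1203 (working shown to 4 dp, full precision carried).
Each pᵢ ln pᵢ term: 0.1361×(-1.9945)=-0.2714, 0.0981×(-2.3218)=-0.2278, 0.1171×(-2.1448)=-0.2511, 0.1108×(-2.2004)=-0.2437, 0.1234×(-2.0922)=-0.2582, 0.0791×(-2.5369)=-0.2007, 0.0823×(-2.4976)=-0.2055, 0.1329×(-2.0181)=-0.2682, 0.1203×(-2.1182)=-0.2547.
Sum = -2.1814, so H' = 2.18.

2.18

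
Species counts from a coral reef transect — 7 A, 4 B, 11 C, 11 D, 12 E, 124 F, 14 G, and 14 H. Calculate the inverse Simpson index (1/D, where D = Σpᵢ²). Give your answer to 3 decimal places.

Total N = 7+4+11+11+12+124+14+14 = 197, so the proportions are 0.035533, 0.020305, 0.055838, 0.055838, 0.060914, 0.629442, 0.071066, 0.071066 (working shown to 6 dp, full precision carried).
D = 0.035533² + 0.020305² + 0.055838² + 0.055838² + 0.060914² + 0.629442² + 0.071066² + 0.071066² = 0.001263 + 0.000412 + 0.003118 + 0.003118 + 0.003710 + 0.396197 + 0.005050 + 0.005050 = 0.417919.
So 1/D = 2.39281, i.e. 2.393 to 3 decimal places.

2.393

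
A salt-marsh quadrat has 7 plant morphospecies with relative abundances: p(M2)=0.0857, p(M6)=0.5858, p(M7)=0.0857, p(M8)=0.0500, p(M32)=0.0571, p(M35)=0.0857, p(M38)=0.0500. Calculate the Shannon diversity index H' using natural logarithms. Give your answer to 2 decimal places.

1.41

Each pᵢ ln pᵢ term (working shown to 4 dp, full precision carried): 0.0857×(-2.4569)=-0.2106, 0.5858×(-0.5348)=-0.3133, 0.0857×(-2.4569)=-0.2106, 0.05×(-2.9957)=-0.1498, 0.0571×(-2.8630)=-0.1635, 0.0857×(-2.4569)=-0.2106, 0.05×(-2.9957)=-0.1498.
Sum = -1.4080, so H' = 1.41.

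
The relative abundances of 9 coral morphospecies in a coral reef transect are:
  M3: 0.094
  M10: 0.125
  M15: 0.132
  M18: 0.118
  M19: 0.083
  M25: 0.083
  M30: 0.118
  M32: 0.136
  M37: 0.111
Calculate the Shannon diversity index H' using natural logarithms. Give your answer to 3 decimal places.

2.182

Each pᵢ ln pᵢ term (working shown to 5 dp, full precision carried): 0.094×(-2.36446)=-0.22226, 0.125×(-2.07944)=-0.25993, 0.132×(-2.02495)=-0.26729, 0.118×(-2.13707)=-0.25217, 0.083×(-2.48891)=-0.20658, 0.083×(-2.48891)=-0.20658, 0.118×(-2.13707)=-0.25217, 0.136×(-1.99510)=-0.27133, 0.111×(-2.19823)=-0.24400.
Sum = -2.18233, so H' = 2.182.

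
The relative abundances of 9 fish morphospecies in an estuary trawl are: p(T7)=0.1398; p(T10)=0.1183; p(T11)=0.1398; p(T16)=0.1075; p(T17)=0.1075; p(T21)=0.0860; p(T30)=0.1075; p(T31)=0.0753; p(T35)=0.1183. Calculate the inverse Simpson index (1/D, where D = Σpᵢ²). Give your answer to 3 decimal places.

D = 0.1398² + 0.1183² + 0.1398² + 0.1075² + 0.1075² + 0.086² + 0.1075² + 0.0753² + 0.1183² = 0.0195440 + 0.0139949 + 0.0195440 + 0.0115562 + 0.0115562 + 0.0073960 + 0.0115562 + 0.0056701 + 0.0139949 = 0.1148127 (working shown to 7 dp, full precision carried).
So 1/D = 8.70984, i.e. 8.710 to 3 decimal places.

8.710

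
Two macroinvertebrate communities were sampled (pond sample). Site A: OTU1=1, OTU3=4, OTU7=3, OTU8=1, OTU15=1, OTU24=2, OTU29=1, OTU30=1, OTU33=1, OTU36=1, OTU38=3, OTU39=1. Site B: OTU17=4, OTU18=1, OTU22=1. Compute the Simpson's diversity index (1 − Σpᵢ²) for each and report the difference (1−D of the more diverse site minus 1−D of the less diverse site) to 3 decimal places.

Site A: N=20, proportions 0.05, 0.2, 0.15, 0.05, 0.05, 0.1, 0.05, 0.05, 0.05, 0.05, 0.15, 0.05, giving 1−D = 0.88500 (working shown to 5 dp, full precision carried).
Site B: N=6, proportions 0.66667, 0.16667, 0.16667, giving 1−D = 0.50000.
Difference = |0.88500 − 0.50000| = 0.38500, i.e. 0.385 to 3 decimal places.

0.385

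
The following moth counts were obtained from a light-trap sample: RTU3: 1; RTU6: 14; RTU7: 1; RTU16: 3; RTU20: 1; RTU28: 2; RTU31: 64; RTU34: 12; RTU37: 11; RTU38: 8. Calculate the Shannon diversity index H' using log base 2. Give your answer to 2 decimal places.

Total N = 1+14+1+3+1+2+64+12+11+8 = 117, so the proportions are 0.0085, 0.1197, 0.0085, 0.0256, 0.0085, 0.0171, 0.547, 0.1026, 0.094, 0.0684 (working shown to 4 dp, full precision carried).
Each pᵢ log₂ pᵢ term: 0.0085×(-6.8704)=-0.0587, 0.1197×(-3.0630)=-0.3665, 0.0085×(-6.8704)=-0.0587, 0.0256×(-5.2854)=-0.1355, 0.0085×(-6.8704)=-0.0587, 0.0171×(-5.8704)=-0.1003, 0.547×(-0.8704)=-0.4761, 0.1026×(-3.2854)=-0.3370, 0.094×(-3.4109)=-0.3207, 0.0684×(-3.8704)=-0.2646.
Sum = -2.1769, so H' = 2.18.

2.18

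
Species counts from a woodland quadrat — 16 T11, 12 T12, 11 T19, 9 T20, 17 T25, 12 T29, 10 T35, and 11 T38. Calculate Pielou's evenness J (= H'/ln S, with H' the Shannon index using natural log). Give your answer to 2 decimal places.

0.99

Total N = 16+12+11+9+17+12+10+11 = 98, so the proportions are 0.1633, 0.1224, 0.1122, 0.0918, 0.1735, 0.1224, 0.102, 0.1122 (working shown to 4 dp, full precision carried).
H' = −Σ pᵢ ln pᵢ = −((-0.2959) + (-0.2572) + (-0.2455) + (-0.2193) + (-0.3039) + (-0.2572) + (-0.2329) + (-0.2455)) = 2.0572.
With S = 8 species, ln S = 2.0794, so J = 2.0572/2.0794 = 0.9893, i.e. 0.99 to 2 decimal places.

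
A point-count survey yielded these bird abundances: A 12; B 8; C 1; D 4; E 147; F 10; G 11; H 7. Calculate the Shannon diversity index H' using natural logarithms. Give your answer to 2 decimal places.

Total N = 12+8+1+4+147+10+11+7 = 200, so the proportions are 0.06, 0.04, 0.005, 0.02, 0.735, 0.05, 0.055, 0.035 (working shown to 4 dp, full precision carried).
Each pᵢ ln pᵢ term: 0.06×(-2.8134)=-0.1688, 0.04×(-3.2189)=-0.1288, 0.005×(-5.2983)=-0.0265, 0.02×(-3.9120)=-0.0782, 0.735×(-0.3079)=-0.2263, 0.05×(-2.9957)=-0.1498, 0.055×(-2.9004)=-0.1595, 0.035×(-3.3524)=-0.1173.
Sum = -1.0552, so H' = 1.06.

1.06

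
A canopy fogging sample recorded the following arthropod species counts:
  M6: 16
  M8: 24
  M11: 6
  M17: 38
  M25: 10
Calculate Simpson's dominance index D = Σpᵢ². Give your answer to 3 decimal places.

0.273

Total N = 16+24+6+38+10 = 94, so the proportions are 0.17021, 0.25532, 0.06383, 0.40426, 0.10638 (working shown to 5 dp, full precision carried).
D = 0.17021² + 0.25532² + 0.06383² + 0.40426² + 0.10638² = 0.02897 + 0.06519 + 0.00407 + 0.16342 + 0.01132 = 0.27297.
To 3 decimal places, D = 0.273.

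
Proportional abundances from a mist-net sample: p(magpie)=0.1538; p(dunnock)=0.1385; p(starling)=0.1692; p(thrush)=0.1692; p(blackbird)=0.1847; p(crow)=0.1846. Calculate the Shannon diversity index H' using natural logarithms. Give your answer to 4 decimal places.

Each pᵢ ln pᵢ term (working shown to 6 dp, full precision carried): 0.1538×(-1.872102)=-0.287929, 0.1385×(-1.976885)=-0.273799, 0.1692×(-1.776674)=-0.300613, 0.1692×(-1.776674)=-0.300613, 0.1847×(-1.689022)=-0.311962, 0.1846×(-1.689564)=-0.311894.
Sum = -1.786810, so H' = 1.7868.

1.7868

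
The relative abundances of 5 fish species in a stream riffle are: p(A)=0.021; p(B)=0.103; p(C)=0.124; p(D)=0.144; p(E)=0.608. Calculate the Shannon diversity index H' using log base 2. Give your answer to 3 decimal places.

Each pᵢ log₂ pᵢ term (working shown to 5 dp, full precision carried): 0.021×(-5.57347)=-0.11704, 0.103×(-3.27928)=-0.33777, 0.124×(-3.01159)=-0.37344, 0.144×(-2.79586)=-0.40260, 0.608×(-0.71786)=-0.43646.
Sum = -1.66731, so H' = 1.667.

1.667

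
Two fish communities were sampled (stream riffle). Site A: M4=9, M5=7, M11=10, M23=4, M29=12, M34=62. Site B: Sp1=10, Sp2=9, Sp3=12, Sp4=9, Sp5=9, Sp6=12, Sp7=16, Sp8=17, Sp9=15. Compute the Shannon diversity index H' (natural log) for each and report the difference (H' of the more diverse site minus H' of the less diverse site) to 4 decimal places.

Site A: N=104, proportions 0.086538, 0.067308, 0.096154, 0.038462, 0.115385, 0.596154, giving H' = 1.301423 (working shown to 6 dp, full precision carried).
Site B: N=109, proportions 0.091743, 0.082569, 0.110092, 0.082569, 0.082569, 0.110092, 0.146789, 0.155963, 0.137615, giving H' = 2.167169.
Difference = |1.301423 − 2.167169| = 0.865746, i.e. 0.8657 to 4 decimal places.

0.8657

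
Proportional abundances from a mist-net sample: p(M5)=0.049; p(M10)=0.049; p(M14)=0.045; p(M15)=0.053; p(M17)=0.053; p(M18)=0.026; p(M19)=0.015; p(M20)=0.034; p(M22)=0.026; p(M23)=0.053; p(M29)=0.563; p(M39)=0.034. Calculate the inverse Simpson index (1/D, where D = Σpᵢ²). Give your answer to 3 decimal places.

2.975

D = 0.049² + 0.049² + 0.045² + 0.053² + 0.053² + 0.026² + 0.015² + 0.034² + 0.026² + 0.053² + 0.563² + 0.034² = 0.002401 + 0.002401 + 0.002025 + 0.002809 + 0.002809 + 0.000676 + 0.000225 + 0.001156 + 0.000676 + 0.002809 + 0.316969 + 0.001156 = 0.336112 (working shown to 6 dp, full precision carried).
So 1/D = 2.97520, i.e. 2.975 to 3 decimal places.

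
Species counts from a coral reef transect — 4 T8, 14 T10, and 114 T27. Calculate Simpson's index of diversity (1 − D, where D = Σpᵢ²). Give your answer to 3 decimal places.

Total N = 4+14+114 = 132, so the proportions are 0.0303, 0.10606, 0.86364 (working shown to 5 dp, full precision carried).
D = 0.0303² + 0.10606² + 0.86364² = 0.00092 + 0.01125 + 0.74587 = 0.75803.
So 1 − D = 0.24197, i.e. 0.242 to 3 decimal places.

0.242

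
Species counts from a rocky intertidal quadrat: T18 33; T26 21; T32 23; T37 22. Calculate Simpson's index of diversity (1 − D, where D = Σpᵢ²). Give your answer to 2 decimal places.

0.74

Total N = 33+21+23+22 = 99, so the proportions are 0.3333, 0.2121, 0.2323, 0.2222 (working shown to 4 dp, full precision carried).
D = 0.3333² + 0.2121² + 0.2323² + 0.2222² = 0.1111 + 0.0450 + 0.0540 + 0.0494 = 0.2595.
So 1 − D = 0.7405, i.e. 0.74 to 2 decimal places.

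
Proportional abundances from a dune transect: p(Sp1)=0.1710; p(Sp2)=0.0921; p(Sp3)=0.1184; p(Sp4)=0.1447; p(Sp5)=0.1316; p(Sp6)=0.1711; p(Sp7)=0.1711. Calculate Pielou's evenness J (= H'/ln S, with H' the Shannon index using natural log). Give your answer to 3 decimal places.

0.989

H' = −Σ pᵢ ln pᵢ = −((-0.30200) + (-0.21965) + (-0.25263) + (-0.27972) + (-0.26688) + (-0.30208) + (-0.30208)) = 1.92504 (working shown to 5 dp, full precision carried).
With S = 7 species, ln S = 1.94591, so J = 1.92504/1.94591 = 0.98927, i.e. 0.989 to 3 decimal places.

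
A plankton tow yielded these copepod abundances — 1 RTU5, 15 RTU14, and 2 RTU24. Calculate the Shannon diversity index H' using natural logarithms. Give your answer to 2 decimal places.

Total N = 1+15+2 = 18, so the proportions are 0.0556, 0.8333, 0.1111 (working shown to 4 dp, full precision carried).
Each pᵢ ln pᵢ term: 0.0556×(-2.8904)=-0.1606, 0.8333×(-0.1823)=-0.1519, 0.1111×(-2.1972)=-0.2441.
Sum = -0.5566, so H' = 0.56.

0.56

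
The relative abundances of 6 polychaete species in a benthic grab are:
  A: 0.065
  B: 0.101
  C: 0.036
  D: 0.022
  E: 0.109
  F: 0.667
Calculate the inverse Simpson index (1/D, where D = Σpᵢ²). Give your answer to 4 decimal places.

2.1143

D = 0.065² + 0.101² + 0.036² + 0.022² + 0.109² + 0.667² = 0.0042250 + 0.0102010 + 0.0012960 + 0.0004840 + 0.0118810 + 0.4448890 = 0.4729760 (working shown to 7 dp, full precision carried).
So 1/D = 2.114272, i.e. 2.1143 to 4 decimal places.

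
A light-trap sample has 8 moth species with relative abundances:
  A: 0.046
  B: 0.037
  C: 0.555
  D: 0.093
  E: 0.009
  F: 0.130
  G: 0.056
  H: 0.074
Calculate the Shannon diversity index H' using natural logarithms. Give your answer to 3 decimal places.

Each pᵢ ln pᵢ term (working shown to 5 dp, full precision carried): 0.046×(-3.07911)=-0.14164, 0.037×(-3.29684)=-0.12198, 0.555×(-0.58879)=-0.32678, 0.093×(-2.37516)=-0.22089, 0.009×(-4.71053)=-0.04239, 0.13×(-2.04022)=-0.26523, 0.056×(-2.88240)=-0.16141, 0.074×(-2.60369)=-0.19267.
Sum = -1.47300, so H' = 1.473.

1.473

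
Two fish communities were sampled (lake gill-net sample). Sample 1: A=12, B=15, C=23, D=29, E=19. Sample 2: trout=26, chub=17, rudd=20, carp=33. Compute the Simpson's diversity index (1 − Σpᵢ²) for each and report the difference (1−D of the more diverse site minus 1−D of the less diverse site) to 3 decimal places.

Sample 1: N=98, proportions 0.12245, 0.15306, 0.23469, 0.29592, 0.19388, giving 1−D = 0.78134 (working shown to 5 dp, full precision carried).
Sample 2: N=96, proportions 0.27083, 0.17708, 0.20833, 0.34375, giving 1−D = 0.73372.
Difference = |0.78134 − 0.73372| = 0.04762, i.e. 0.048 to 3 decimal places.

0.048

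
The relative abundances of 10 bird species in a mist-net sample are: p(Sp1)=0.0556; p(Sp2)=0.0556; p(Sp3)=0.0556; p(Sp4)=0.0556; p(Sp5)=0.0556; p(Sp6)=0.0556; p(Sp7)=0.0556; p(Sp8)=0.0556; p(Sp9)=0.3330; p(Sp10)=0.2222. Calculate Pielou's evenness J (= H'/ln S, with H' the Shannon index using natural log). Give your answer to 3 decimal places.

0.862

H' = −Σ pᵢ ln pᵢ = −((-0.16066) + (-0.16066) + (-0.16066) + (-0.16066) + (-0.16066) + (-0.16066) + (-0.16066) + (-0.16066) + (-0.36617) + (-0.33423)) = 1.98568 (working shown to 5 dp, full precision carried).
With S = 10 species, ln S = 2.30259, so J = 1.98568/2.30259 = 0.86237, i.e. 0.862 to 3 decimal places.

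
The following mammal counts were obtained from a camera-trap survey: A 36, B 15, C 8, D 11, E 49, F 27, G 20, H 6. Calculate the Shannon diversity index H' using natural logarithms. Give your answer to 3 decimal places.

Total N = 36+15+8+11+49+27+20+6 = 172, so the proportions are 0.2093, 0.08721, 0.04651, 0.06395, 0.28488, 0.15698, 0.11628, 0.03488 (working shown to 5 dp, full precision carried).
Each pᵢ ln pᵢ term: 0.2093×(-1.56398)=-0.32734, 0.08721×(-2.43944)=-0.21274, 0.04651×(-3.06805)=-0.14270, 0.06395×(-2.74960)=-0.17585, 0.28488×(-1.25567)=-0.35772, 0.15698×(-1.85166)=-0.29067, 0.11628×(-2.15176)=-0.25020, 0.03488×(-3.35574)=-0.11706.
Sum = -1.87429, so H' = 1.874.

1.874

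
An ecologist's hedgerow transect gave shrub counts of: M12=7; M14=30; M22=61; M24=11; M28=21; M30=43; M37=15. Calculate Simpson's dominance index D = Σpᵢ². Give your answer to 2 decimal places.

Total N = 7+30+61+11+21+43+15 = 188, so the proportions are 0.0372, 0.1596, 0.3245, 0.0585, 0.1117, 0.2287, 0.0798 (working shown to 4 dp, full precision carried).
D = 0.0372² + 0.1596² + 0.3245² + 0.0585² + 0.1117² + 0.2287² + 0.0798² = 0.0014 + 0.0255 + 0.1053 + 0.0034 + 0.0125 + 0.0523 + 0.0064 = 0.2067.
To 2 decimal places, D = 0.21.

0.21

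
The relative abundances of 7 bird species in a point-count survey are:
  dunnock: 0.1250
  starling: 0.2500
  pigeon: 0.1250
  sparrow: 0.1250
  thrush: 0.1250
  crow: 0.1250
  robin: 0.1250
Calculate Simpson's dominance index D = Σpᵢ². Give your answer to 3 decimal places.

D = 0.125² + 0.25² + 0.125² + 0.125² + 0.125² + 0.125² + 0.125² = 0.01562 + 0.06250 + 0.01562 + 0.01562 + 0.01562 + 0.01562 + 0.01562 = 0.15625 (working shown to 5 dp, full precision carried).
To 3 decimal places, D = 0.156.

0.156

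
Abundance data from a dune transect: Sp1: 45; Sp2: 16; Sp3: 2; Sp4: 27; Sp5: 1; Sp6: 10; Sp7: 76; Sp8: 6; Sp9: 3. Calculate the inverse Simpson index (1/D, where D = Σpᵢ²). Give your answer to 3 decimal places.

Total N = 45+16+2+27+1+10+76+6+3 = 186, so the proportions are 0.2419355, 0.0860215, 0.0107527, 0.1451613, 0.0053763, 0.0537634, 0.4086022, 0.0322581, 0.016129 (working shown to 7 dp, full precision carried).
D = 0.2419355² + 0.0860215² + 0.0107527² + 0.1451613² + 0.0053763² + 0.0537634² + 0.4086022² + 0.0322581² + 0.016129² = 0.0585328 + 0.0073997 + 0.0001156 + 0.0210718 + 0.0000289 + 0.0028905 + 0.1669557 + 0.0010406 + 0.0002601 = 0.2582958.
So 1/D = 3.87153, i.e. 3.872 to 3 decimal places.

3.872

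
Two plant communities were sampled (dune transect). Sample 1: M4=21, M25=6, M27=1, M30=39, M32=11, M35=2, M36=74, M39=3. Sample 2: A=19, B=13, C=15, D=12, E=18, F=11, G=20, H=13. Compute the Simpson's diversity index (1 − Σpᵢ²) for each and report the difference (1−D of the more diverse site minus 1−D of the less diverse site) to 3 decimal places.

0.178

Sample 1: N=157, proportions 0.13376, 0.03822, 0.00637, 0.24841, 0.07006, 0.01274, 0.47134, 0.01911, giving 1−D = 0.69131 (working shown to 5 dp, full precision carried).
Sample 2: N=121, proportions 0.15702, 0.10744, 0.12397, 0.09917, 0.14876, 0.09091, 0.16529, 0.10744, giving 1−D = 0.86934.
Difference = |0.69131 − 0.86934| = 0.17803, i.e. 0.178 to 3 decimal places.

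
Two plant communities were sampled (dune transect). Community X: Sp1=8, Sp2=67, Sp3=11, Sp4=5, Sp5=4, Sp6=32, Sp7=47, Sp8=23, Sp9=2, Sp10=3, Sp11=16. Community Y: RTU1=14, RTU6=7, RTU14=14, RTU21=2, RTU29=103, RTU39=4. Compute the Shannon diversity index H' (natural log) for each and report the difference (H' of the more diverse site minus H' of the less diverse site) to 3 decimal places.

Community X: N=218, proportions 0.0366972, 0.3073394, 0.0504587, 0.0229358, 0.0183486, 0.146789, 0.2155963, 0.1055046, 0.0091743, 0.0137615, 0.0733945, giving H' = 1.9379833 (working shown to 7 dp, full precision carried).
Community Y: N=144, proportions 0.0972222, 0.0486111, 0.0972222, 0.0138889, 0.7152778, 0.0277778, giving H' = 0.9988165.
Difference = |1.9379833 − 0.9988165| = 0.9391668, i.e. 0.939 to 3 decimal places.

0.939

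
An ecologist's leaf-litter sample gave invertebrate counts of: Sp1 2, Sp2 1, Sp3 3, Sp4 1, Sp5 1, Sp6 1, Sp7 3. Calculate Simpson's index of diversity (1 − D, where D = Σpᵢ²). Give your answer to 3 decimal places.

0.819

Total N = 2+1+3+1+1+1+3 = 12, so the proportions are 0.16667, 0.08333, 0.25, 0.08333, 0.08333, 0.08333, 0.25 (working shown to 5 dp, full precision carried).
D = 0.16667² + 0.08333² + 0.25² + 0.08333² + 0.08333² + 0.08333² + 0.25² = 0.02778 + 0.00694 + 0.06250 + 0.00694 + 0.00694 + 0.00694 + 0.06250 = 0.18056.
So 1 − D = 0.81944, i.e. 0.819 to 3 decimal places.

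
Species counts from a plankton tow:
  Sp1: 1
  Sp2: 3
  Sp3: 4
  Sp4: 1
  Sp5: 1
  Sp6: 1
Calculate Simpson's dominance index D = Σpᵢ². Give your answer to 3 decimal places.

Total N = 1+3+4+1+1+1 = 11, so the proportions are 0.09091, 0.27273, 0.36364, 0.09091, 0.09091, 0.09091 (working shown to 5 dp, full precision carried).
D = 0.09091² + 0.27273² + 0.36364² + 0.09091² + 0.09091² + 0.09091² = 0.00826 + 0.07438 + 0.13223 + 0.00826 + 0.00826 + 0.00826 = 0.23967.
To 3 decimal places, D = 0.240.

0.240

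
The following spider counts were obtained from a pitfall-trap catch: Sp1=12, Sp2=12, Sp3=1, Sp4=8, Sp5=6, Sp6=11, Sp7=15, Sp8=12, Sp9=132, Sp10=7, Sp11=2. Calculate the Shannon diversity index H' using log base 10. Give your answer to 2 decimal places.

Total N = 12+12+1+8+6+11+15+12+132+7+2 = 218, so the proportions are 0.055, 0.055, 0.0046, 0.0367, 0.0275, 0.0505, 0.0688, 0.055, 0.6055, 0.0321, 0.0092 (working shown to 4 dp, full precision carried).
Each pᵢ log₁₀ pᵢ term: 0.055×(-1.2593)=-0.0693, 0.055×(-1.2593)=-0.0693, 0.0046×(-2.3385)=-0.0107, 0.0367×(-1.4354)=-0.0527, 0.0275×(-1.5603)=-0.0429, 0.0505×(-1.2971)=-0.0654, 0.0688×(-1.1624)=-0.0800, 0.055×(-1.2593)=-0.0693, 0.6055×(-0.2179)=-0.1319, 0.0321×(-1.4934)=-0.0480, 0.0092×(-2.0374)=-0.0187.
Sum = -0.6583, so H' = 0.66.

0.66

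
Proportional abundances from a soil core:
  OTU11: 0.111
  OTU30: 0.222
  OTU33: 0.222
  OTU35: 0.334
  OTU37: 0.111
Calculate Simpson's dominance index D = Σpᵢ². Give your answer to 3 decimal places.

D = 0.111² + 0.222² + 0.222² + 0.334² + 0.111² = 0.01232 + 0.04928 + 0.04928 + 0.11156 + 0.01232 = 0.23477 (working shown to 5 dp, full precision carried).
To 3 decimal places, D = 0.235.

0.235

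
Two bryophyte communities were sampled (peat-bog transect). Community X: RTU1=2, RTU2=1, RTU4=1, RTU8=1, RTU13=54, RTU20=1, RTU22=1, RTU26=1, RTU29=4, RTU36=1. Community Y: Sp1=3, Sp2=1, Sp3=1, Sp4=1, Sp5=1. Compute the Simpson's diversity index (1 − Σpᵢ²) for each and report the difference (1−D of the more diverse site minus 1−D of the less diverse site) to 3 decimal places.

Community X: N=67, proportions 0.0298507, 0.0149254, 0.0149254, 0.0149254, 0.8059701, 0.0149254, 0.0149254, 0.0149254, 0.0597015, 0.0149254, giving 1−D = 0.3443974 (working shown to 7 dp, full precision carried).
Community Y: N=7, proportions 0.4285714, 0.1428571, 0.1428571, 0.1428571, 0.1428571, giving 1−D = 0.7346939.
Difference = |0.3443974 − 0.7346939| = 0.3902965, i.e. 0.390 to 3 decimal places.

0.390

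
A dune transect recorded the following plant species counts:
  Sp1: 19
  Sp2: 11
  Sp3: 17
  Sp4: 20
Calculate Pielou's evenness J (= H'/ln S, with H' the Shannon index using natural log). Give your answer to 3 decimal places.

Total N = 19+11+17+20 = 67, so the proportions are 0.28358, 0.16418, 0.25373, 0.29851 (working shown to 5 dp, full precision carried).
H' = −Σ pᵢ ln pᵢ = −((-0.35739) + (-0.29664) + (-0.34799) + (-0.36088)) = 1.36289.
With S = 4 species, ln S = 1.38629, so J = 1.36289/1.38629 = 0.98312, i.e. 0.983 to 3 decimal places.

0.983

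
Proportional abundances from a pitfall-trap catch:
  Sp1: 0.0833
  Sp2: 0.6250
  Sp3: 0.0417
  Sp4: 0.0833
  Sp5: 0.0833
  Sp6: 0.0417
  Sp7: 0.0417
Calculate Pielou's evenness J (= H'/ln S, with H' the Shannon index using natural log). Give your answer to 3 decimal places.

0.674

H' = −Σ pᵢ ln pᵢ = −((-0.20703) + (-0.29375) + (-0.13249) + (-0.20703) + (-0.20703) + (-0.13249) + (-0.13249)) = 1.31230 (working shown to 5 dp, full precision carried).
With S = 7 species, ln S = 1.94591, so J = 1.31230/1.94591 = 0.67439, i.e. 0.674 to 3 decimal places.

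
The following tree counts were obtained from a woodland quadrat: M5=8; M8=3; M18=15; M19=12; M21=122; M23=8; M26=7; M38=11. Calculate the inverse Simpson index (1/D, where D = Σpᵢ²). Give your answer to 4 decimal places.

2.2234

Total N = 8+3+15+12+122+8+7+11 = 186, so the proportions are 0.0430108, 0.016129, 0.0806452, 0.0645161, 0.655914, 0.0430108, 0.0376344, 0.0591398 (working shown to 7 dp, full precision carried).
D = 0.0430108² + 0.016129² + 0.0806452² + 0.0645161² + 0.655914² + 0.0430108² + 0.0376344² + 0.0591398² = 0.0018499 + 0.0002601 + 0.0065036 + 0.0041623 + 0.4302231 + 0.0018499 + 0.0014163 + 0.0034975 = 0.4497630.
So 1/D = 2.223393, i.e. 2.2234 to 4 decimal places.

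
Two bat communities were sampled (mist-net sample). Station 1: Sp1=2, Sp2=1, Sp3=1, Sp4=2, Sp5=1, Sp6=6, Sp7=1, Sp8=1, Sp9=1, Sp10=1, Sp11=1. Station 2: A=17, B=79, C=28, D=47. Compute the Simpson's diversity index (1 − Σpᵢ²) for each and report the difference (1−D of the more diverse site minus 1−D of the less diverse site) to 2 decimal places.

Station 1: N=18, proportions 0.1111, 0.0556, 0.0556, 0.1111, 0.0556, 0.3333, 0.0556, 0.0556, 0.0556, 0.0556, 0.0556, giving 1−D = 0.8395 (working shown to 4 dp, full precision carried).
Station 2: N=171, proportions 0.0994, 0.462, 0.1637, 0.2749, giving 1−D = 0.6743.
Difference = |0.8395 − 0.6743| = 0.1652, i.e. 0.17 to 2 decimal places.

0.17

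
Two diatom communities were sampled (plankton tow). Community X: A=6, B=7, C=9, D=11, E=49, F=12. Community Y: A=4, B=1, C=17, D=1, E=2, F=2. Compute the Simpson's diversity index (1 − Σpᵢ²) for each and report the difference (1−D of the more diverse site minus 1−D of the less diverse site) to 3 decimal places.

0.112

Community X: N=94, proportions 0.06383, 0.07447, 0.09574, 0.11702, 0.52128, 0.12766, giving 1−D = 0.67949 (working shown to 5 dp, full precision carried).
Community Y: N=27, proportions 0.14815, 0.03704, 0.62963, 0.03704, 0.07407, 0.07407, giving 1−D = 0.56790.
Difference = |0.67949 − 0.56790| = 0.11159, i.e. 0.112 to 3 decimal places.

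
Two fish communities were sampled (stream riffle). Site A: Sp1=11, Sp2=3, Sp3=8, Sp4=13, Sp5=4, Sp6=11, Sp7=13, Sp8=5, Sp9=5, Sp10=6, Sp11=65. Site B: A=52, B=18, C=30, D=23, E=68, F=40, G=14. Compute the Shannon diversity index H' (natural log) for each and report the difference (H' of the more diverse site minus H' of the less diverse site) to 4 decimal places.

0.0775

Site A: N=144, proportions 0.0763889, 0.0208333, 0.0555556, 0.0902778, 0.0277778, 0.0763889, 0.0902778, 0.0347222, 0.0347222, 0.0416667, 0.4513889, giving H' = 1.8927367 (working shown to 7 dp, full precision carried).
Site B: N=245, proportions 0.2122449, 0.0734694, 0.122449, 0.0938776, 0.277551, 0.1632653, 0.0571429, giving H' = 1.8152494.
Difference = |1.8927367 − 1.8152494| = 0.0774873, i.e. 0.0775 to 4 decimal places.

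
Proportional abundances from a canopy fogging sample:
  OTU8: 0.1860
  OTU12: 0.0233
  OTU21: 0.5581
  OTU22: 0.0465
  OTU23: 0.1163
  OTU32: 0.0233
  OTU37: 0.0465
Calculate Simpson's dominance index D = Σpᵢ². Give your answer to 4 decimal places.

0.3650

D = 0.186² + 0.0233² + 0.5581² + 0.0465² + 0.1163² + 0.0233² + 0.0465² = 0.034596 + 0.000543 + 0.311476 + 0.002162 + 0.013526 + 0.000543 + 0.002162 = 0.365008 (working shown to 6 dp, full precision carried).
To 4 decimal places, D = 0.3650.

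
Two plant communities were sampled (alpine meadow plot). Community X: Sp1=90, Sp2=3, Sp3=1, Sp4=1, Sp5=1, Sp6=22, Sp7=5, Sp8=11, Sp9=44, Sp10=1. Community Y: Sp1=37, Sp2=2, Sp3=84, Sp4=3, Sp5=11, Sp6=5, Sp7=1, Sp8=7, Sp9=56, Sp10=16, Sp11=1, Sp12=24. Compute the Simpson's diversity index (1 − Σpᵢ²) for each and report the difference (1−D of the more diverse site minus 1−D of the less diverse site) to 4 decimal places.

Community X: N=179, proportions 0.502793, 0.01676, 0.005587, 0.005587, 0.005587, 0.122905, 0.027933, 0.061453, 0.24581, 0.005587, giving 1−D = 0.666708 (working shown to 6 dp, full precision carried).
Community Y: N=247, proportions 0.149798, 0.008097, 0.340081, 0.012146, 0.044534, 0.020243, 0.004049, 0.02834, 0.226721, 0.064777, 0.004049, 0.097166, giving 1−D = 0.793424.
Difference = |0.666708 − 0.793424| = 0.126716, i.e. 0.1267 to 4 decimal places.

0.1267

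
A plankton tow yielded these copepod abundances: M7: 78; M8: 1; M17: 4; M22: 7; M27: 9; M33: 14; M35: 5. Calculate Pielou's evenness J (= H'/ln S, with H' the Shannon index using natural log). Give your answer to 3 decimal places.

Total N = 78+1+4+7+9+14+5 = 118, so the proportions are 0.66102, 0.00847, 0.0339, 0.05932, 0.07627, 0.11864, 0.04237 (working shown to 5 dp, full precision carried).
H' = −Σ pᵢ ln pᵢ = −((-0.27365) + (-0.04043) + (-0.11473) + (-0.16757) + (-0.19628) + (-0.25290) + (-0.13395)) = 1.17951.
With S = 7 species, ln S = 1.94591, so J = 1.17951/1.94591 = 0.60615, i.e. 0.606 to 3 decimal places.

0.606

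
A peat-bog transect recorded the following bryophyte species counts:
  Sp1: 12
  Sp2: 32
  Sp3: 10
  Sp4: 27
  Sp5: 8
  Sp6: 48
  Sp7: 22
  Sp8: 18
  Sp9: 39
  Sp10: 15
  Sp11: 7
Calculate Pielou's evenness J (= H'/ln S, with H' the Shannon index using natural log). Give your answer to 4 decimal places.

0.9288

Total N = 12+32+10+27+8+48+22+18+39+15+7 = 238, so the proportions are 0.05042, 0.134454, 0.042017, 0.113445, 0.033613, 0.201681, 0.092437, 0.07563, 0.163866, 0.063025, 0.029412 (working shown to 6 dp, full precision carried).
H' = −Σ pᵢ ln pᵢ = −((-0.150623) + (-0.269786) + (-0.133180) + (-0.246906) + (-0.114045) + (-0.322905) + (-0.220114) + (-0.195270) + (-0.296385) + (-0.174216) + (-0.103716)) = 2.227146.
With S = 11 species, ln S = 2.397895, so J = 2.227146/2.397895 = 0.928792, i.e. 0.9288 to 4 decimal places.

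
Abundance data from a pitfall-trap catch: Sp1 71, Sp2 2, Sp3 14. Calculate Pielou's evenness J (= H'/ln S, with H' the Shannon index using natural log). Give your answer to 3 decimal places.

0.497

Total N = 71+2+14 = 87, so the proportions are 0.816092, 0.022989, 0.16092 (working shown to 6 dp, full precision carried).
H' = −Σ pᵢ ln pᵢ = −((-0.165853) + (-0.086730) + (-0.293976)) = 0.546559.
With S = 3 species, ln S = 1.098612, so J = 0.546559/1.098612 = 0.497499, i.e. 0.497 to 3 decimal places.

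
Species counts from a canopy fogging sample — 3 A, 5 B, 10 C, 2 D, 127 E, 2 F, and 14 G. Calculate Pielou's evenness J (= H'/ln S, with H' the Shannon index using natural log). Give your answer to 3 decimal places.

Total N = 3+5+10+2+127+2+14 = 163, so the proportions are 0.0184, 0.03067, 0.06135, 0.01227, 0.77914, 0.01227, 0.08589 (working shown to 5 dp, full precision carried).
H' = −Σ pᵢ ln pᵢ = −((-0.07353) + (-0.10688) + (-0.17124) + (-0.05400) + (-0.19444) + (-0.05400) + (-0.21083)) = 0.86492.
With S = 7 species, ln S = 1.94591, so J = 0.86492/1.94591 = 0.44448, i.e. 0.444 to 3 decimal places.

0.444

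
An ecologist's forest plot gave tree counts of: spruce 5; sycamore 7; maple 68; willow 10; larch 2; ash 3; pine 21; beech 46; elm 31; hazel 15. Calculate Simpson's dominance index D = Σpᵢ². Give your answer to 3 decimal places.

Total N = 5+7+68+10+2+3+21+46+31+15 = 208, so the proportions are 0.02404, 0.03365, 0.32692, 0.04808, 0.00962, 0.01442, 0.10096, 0.22115, 0.14904, 0.07212 (working shown to 5 dp, full precision carried).
D = 0.02404² + 0.03365² + 0.32692² + 0.04808² + 0.00962² + 0.01442² + 0.10096² + 0.22115² + 0.14904² + 0.07212² = 0.00058 + 0.00113 + 0.10688 + 0.00231 + 0.00009 + 0.00021 + 0.01019 + 0.04891 + 0.02221 + 0.00520 = 0.19772.
To 3 decimal places, D = 0.198.

0.198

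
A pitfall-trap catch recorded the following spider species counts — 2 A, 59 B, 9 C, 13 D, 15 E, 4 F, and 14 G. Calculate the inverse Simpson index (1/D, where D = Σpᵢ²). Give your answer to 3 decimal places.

Total N = 2+59+9+13+15+4+14 = 116, so the proportions are 0.0172414, 0.5086207, 0.0775862, 0.112069, 0.1293103, 0.0344828, 0.1206897 (working shown to 7 dp, full precision carried).
D = 0.0172414² + 0.5086207² + 0.0775862² + 0.112069² + 0.1293103² + 0.0344828² + 0.1206897² = 0.0002973 + 0.2586950 + 0.0060196 + 0.0125595 + 0.0167212 + 0.0011891 + 0.0145660 = 0.3100476.
So 1/D = 3.22531, i.e. 3.225 to 3 decimal places.

3.225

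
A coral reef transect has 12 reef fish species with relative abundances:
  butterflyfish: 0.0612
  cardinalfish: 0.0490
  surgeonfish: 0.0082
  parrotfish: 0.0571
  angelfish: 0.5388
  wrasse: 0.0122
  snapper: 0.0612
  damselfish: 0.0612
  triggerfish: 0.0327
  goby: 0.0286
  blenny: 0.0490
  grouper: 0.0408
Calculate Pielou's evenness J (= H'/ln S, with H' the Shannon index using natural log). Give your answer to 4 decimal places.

H' = −Σ pᵢ ln pᵢ = −((-0.170969) + (-0.147781) + (-0.039390) + (-0.163475) + (-0.333200) + (-0.053757) + (-0.170969) + (-0.170969) + (-0.111846) + (-0.101654) + (-0.147781) + (-0.130522)) = 1.742312 (working shown to 6 dp, full precision carried).
With S = 12 species, ln S = 2.484907, so J = 1.742312/2.484907 = 0.701158, i.e. 0.7012 to 4 decimal places.

0.7012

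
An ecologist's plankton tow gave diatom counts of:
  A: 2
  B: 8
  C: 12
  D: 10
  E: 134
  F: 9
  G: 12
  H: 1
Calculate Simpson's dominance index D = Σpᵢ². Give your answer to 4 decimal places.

0.5233

Total N = 2+8+12+10+134+9+12+1 = 188, so the proportions are 0.010638, 0.042553, 0.06383, 0.053191, 0.712766, 0.047872, 0.06383, 0.005319 (working shown to 6 dp, full precision carried).
D = 0.010638² + 0.042553² + 0.06383² + 0.053191² + 0.712766² + 0.047872² + 0.06383² + 0.005319² = 0.000113 + 0.001811 + 0.004074 + 0.002829 + 0.508035 + 0.002292 + 0.004074 + 0.000028 = 0.523257.
To 4 decimal places, D = 0.5233.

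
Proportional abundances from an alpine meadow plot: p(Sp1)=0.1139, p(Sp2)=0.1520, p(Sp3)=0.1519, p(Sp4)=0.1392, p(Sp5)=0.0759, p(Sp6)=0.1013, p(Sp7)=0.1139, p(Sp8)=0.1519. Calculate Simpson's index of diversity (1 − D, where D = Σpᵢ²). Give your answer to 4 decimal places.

0.8694

D = 0.1139² + 0.152² + 0.1519² + 0.1392² + 0.0759² + 0.1013² + 0.1139² + 0.1519² = 0.012973 + 0.023104 + 0.023074 + 0.019377 + 0.005761 + 0.010262 + 0.012973 + 0.023074 = 0.130597 (working shown to 6 dp, full precision carried).
So 1 − D = 0.869403, i.e. 0.8694 to 4 decimal places.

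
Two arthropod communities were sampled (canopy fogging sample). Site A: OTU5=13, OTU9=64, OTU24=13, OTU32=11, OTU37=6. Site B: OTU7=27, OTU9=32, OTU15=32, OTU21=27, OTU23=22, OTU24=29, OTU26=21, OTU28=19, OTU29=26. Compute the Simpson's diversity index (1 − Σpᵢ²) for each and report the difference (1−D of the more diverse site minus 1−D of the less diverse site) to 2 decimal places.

0.29

Site A: N=107, proportions 0.1215, 0.5981, 0.1215, 0.1028, 0.0561, giving 1−D = 0.5990 (working shown to 4 dp, full precision carried).
Site B: N=235, proportions 0.1149, 0.1362, 0.1362, 0.1149, 0.0936, 0.1234, 0.0894, 0.0809, 0.1106, giving 1−D = 0.8858.
Difference = |0.5990 − 0.8858| = 0.2868, i.e. 0.29 to 2 decimal places.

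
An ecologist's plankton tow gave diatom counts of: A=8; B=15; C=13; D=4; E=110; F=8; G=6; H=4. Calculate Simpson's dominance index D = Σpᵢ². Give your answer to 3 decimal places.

Total N = 8+15+13+4+110+8+6+4 = 168, so the proportions are 0.04762, 0.08929, 0.07738, 0.02381, 0.65476, 0.04762, 0.03571, 0.02381 (working shown to 5 dp, full precision carried).
D = 0.04762² + 0.08929² + 0.07738² + 0.02381² + 0.65476² + 0.04762² + 0.03571² + 0.02381² = 0.00227 + 0.00797 + 0.00599 + 0.00057 + 0.42871 + 0.00227 + 0.00128 + 0.00057 = 0.44962.
To 3 decimal places, D = 0.450.

0.450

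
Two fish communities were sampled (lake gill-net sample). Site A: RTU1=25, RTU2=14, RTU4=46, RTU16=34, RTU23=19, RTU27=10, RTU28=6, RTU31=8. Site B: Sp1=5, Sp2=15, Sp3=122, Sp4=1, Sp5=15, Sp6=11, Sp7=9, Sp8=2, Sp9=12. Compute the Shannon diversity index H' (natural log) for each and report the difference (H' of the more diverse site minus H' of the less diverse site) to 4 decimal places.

0.5420

Site A: N=162, proportions 0.154321, 0.08642, 0.283951, 0.209877, 0.117284, 0.061728, 0.037037, 0.049383, giving H' = 1.879024 (working shown to 6 dp, full precision carried).
Site B: N=192, proportions 0.026042, 0.078125, 0.635417, 0.005208, 0.078125, 0.057292, 0.046875, 0.010417, 0.0625, giving H' = 1.336994.
Difference = |1.879024 − 1.336994| = 0.542030, i.e. 0.5420 to 4 decimal places.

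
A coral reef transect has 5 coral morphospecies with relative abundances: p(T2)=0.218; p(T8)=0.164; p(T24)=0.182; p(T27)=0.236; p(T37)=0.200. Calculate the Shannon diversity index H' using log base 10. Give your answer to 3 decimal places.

Each pᵢ log₁₀ pᵢ term (working shown to 5 dp, full precision carried): 0.218×(-0.66154)=-0.14422, 0.164×(-0.78516)=-0.12877, 0.182×(-0.73993)=-0.13467, 0.236×(-0.62709)=-0.14799, 0.2×(-0.69897)=-0.13979.
Sum = -0.69544, so H' = 0.695.

0.695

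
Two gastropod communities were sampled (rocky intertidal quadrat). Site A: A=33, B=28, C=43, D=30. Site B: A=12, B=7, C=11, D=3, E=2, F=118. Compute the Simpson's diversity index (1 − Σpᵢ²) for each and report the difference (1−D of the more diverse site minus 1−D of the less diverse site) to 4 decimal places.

0.3514

Site A: N=134, proportions 0.246269, 0.208955, 0.320896, 0.223881, giving 1−D = 0.742593 (working shown to 6 dp, full precision carried).
Site B: N=153, proportions 0.078431, 0.045752, 0.071895, 0.019608, 0.013072, 0.771242, giving 1−D = 0.391217.
Difference = |0.742593 − 0.391217| = 0.351376, i.e. 0.3514 to 4 decimal places.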